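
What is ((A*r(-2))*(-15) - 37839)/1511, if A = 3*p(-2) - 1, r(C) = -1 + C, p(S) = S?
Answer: -38154/1511 ≈ -25.251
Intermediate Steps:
A = -7 (A = 3*(-2) - 1 = -6 - 1 = -7)
((A*r(-2))*(-15) - 37839)/1511 = (-7*(-1 - 2)*(-15) - 37839)/1511 = (-7*(-3)*(-15) - 37839)*(1/1511) = (21*(-15) - 37839)*(1/1511) = (-315 - 37839)*(1/1511) = -38154*1/1511 = -38154/1511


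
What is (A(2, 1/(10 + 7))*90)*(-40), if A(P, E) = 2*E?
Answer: -7200/17 ≈ -423.53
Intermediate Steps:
(A(2, 1/(10 + 7))*90)*(-40) = ((2/(10 + 7))*90)*(-40) = ((2/17)*90)*(-40) = (180/17)*(-40) = -7200/17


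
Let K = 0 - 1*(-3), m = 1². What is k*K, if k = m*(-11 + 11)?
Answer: 0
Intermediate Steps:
m = 1
k = 0 (k = 1*(-11 + 11) = 1*0 = 0)
K = 3 (K = 0 + 3 = 3)
k*K = 0*3 = 0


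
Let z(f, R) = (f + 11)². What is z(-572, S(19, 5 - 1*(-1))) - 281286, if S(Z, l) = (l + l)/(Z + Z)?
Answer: 33435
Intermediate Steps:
S(Z, l) = l/Z (S(Z, l) = (2*l)/((2*Z)) = (2*l)*(1/(2*Z)) = l/Z)
z(f, R) = (11 + f)²
z(-572, S(19, 5 - 1*(-1))) - 281286 = (11 - 572)² - 281286 = (-561)² - 281286 = 314721 - 281286 = 33435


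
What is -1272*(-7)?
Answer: 8904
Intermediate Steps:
-1272*(-7) = -53*(-168) = 8904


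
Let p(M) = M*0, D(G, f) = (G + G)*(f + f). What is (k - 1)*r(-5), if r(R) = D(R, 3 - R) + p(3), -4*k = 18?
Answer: 880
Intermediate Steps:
k = -9/2 (k = -¼*18 = -9/2 ≈ -4.5000)
D(G, f) = 4*G*f (D(G, f) = (2*G)*(2*f) = 4*G*f)
p(M) = 0
r(R) = 4*R*(3 - R) (r(R) = 4*R*(3 - R) + 0 = 4*R*(3 - R))
(k - 1)*r(-5) = (-9/2 - 1)*(4*(-5)*(3 - 1*(-5))) = -22*(-5)*(3 + 5) = -22*(-5)*8 = -11/2*(-160) = 880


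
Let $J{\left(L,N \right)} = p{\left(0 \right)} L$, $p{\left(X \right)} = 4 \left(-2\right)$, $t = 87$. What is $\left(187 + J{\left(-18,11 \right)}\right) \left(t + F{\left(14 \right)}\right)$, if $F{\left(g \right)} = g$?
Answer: $33431$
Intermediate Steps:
$p{\left(X \right)} = -8$
$J{\left(L,N \right)} = - 8 L$
$\left(187 + J{\left(-18,11 \right)}\right) \left(t + F{\left(14 \right)}\right) = \left(187 - -144\right) \left(87 + 14\right) = \left(187 + 144\right) 101 = 331 \cdot 101 = 33431$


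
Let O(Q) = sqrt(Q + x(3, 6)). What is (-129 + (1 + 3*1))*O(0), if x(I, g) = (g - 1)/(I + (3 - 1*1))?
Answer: -125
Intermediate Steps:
x(I, g) = (-1 + g)/(2 + I) (x(I, g) = (-1 + g)/(I + (3 - 1)) = (-1 + g)/(I + 2) = (-1 + g)/(2 + I))
O(Q) = sqrt(1 + Q) (O(Q) = sqrt(Q + (-1 + 6)/(2 + 3)) = sqrt(Q + 5/5) = sqrt(Q + (1/5)*5) = sqrt(Q + 1) = sqrt(1 + Q))
(-129 + (1 + 3*1))*O(0) = (-129 + (1 + 3*1))*sqrt(1 + 0) = (-129 + (1 + 3))*sqrt(1) = (-129 + 4)*1 = -125*1 = -125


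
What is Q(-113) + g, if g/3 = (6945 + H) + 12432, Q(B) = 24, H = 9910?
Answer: 87885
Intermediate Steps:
g = 87861 (g = 3*((6945 + 9910) + 12432) = 3*(16855 + 12432) = 3*29287 = 87861)
Q(-113) + g = 24 + 87861 = 87885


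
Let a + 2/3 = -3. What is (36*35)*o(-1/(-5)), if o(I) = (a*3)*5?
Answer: -69300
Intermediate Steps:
a = -11/3 (a = -⅔ - 3 = -11/3 ≈ -3.6667)
o(I) = -55 (o(I) = -11/3*3*5 = -11*5 = -55)
(36*35)*o(-1/(-5)) = (36*35)*(-55) = 1260*(-55) = -69300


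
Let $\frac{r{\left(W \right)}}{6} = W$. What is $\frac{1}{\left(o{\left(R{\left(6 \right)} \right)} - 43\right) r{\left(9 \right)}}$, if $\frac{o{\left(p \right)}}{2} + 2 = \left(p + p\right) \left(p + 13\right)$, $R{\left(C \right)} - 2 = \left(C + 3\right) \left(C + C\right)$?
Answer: $\frac{1}{2919942} \approx 3.4247 \cdot 10^{-7}$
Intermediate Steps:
$R{\left(C \right)} = 2 + 2 C \left(3 + C\right)$ ($R{\left(C \right)} = 2 + \left(C + 3\right) \left(C + C\right) = 2 + \left(3 + C\right) 2 C = 2 + 2 C \left(3 + C\right)$)
$r{\left(W \right)} = 6 W$
$o{\left(p \right)} = -4 + 4 p \left(13 + p\right)$ ($o{\left(p \right)} = -4 + 2 \left(p + p\right) \left(p + 13\right) = -4 + 2 \cdot 2 p \left(13 + p\right) = -4 + 4 p \left(13 + p\right)$)
$\frac{1}{\left(o{\left(R{\left(6 \right)} \right)} - 43\right) r{\left(9 \right)}} = \frac{1}{\left(\left(-4 + 4 \left(2 + 2 \cdot 6^{2} + 6 \cdot 6\right)^{2} + 52 \left(2 + 2 \cdot 6^{2} + 6 \cdot 6\right)\right) - 43\right) 6 \cdot 9} = \frac{1}{\left(\left(-4 + 4 \left(2 + 2 \cdot 36 + 36\right)^{2} + 52 \left(2 + 2 \cdot 36 + 36\right)\right) - 43\right) 54} = \frac{1}{\left(\left(-4 + 4 \left(2 + 72 + 36\right)^{2} + 52 \left(2 + 72 + 36\right)\right) - 43\right) 54} = \frac{1}{\left(\left(-4 + 4 \cdot 110^{2} + 52 \cdot 110\right) - 43\right) 54} = \frac{1}{\left(\left(-4 + 4 \cdot 12100 + 5720\right) - 43\right) 54} = \frac{1}{\left(\left(-4 + 48400 + 5720\right) - 43\right) 54} = \frac{1}{\left(54116 - 43\right) 54} = \frac{1}{54073 \cdot 54} = \frac{1}{2919942}$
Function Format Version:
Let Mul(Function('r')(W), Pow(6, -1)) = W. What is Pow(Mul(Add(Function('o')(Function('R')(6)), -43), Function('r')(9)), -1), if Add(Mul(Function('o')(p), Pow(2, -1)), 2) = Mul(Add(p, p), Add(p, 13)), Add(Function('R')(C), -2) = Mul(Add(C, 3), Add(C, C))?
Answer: Rational(1, 2919942) ≈ 3.4247e-7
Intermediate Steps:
Function('R')(C) = Add(2, Mul(2, C, Add(3, C))) (Function('R')(C) = Add(2, Mul(Add(C, 3), Add(C, C))) = Add(2, Mul(Add(3, C), Mul(2, C))) = Add(2, Mul(2, C, Add(3, C))))
Function('r')(W) = Mul(6, W)
Function('o')(p) = Add(-4, Mul(4, p, Add(13, p))) (Function('o')(p) = Add(-4, Mul(2, Mul(Add(p, p), Add(p, 13)))) = Add(-4, Mul(2, Mul(Mul(2, p), Add(13, p)))) = Add(-4, Mul(2, Mul(2, p, Add(13, p)))) = Add(-4, Mul(4, p, Add(13, p))))
Pow(Mul(Add(Function('o')(Function('R')(6)), -43), Function('r')(9)), -1) = Pow(Mul(Add(Add(-4, Mul(4, Pow(Add(2, Mul(2, Pow(6, 2)), Mul(6, 6)), 2)), Mul(52, Add(2, Mul(2, Pow(6, 2)), Mul(6, 6)))), -43), Mul(6, 9)), -1) = Pow(Mul(Add(Add(-4, Mul(4, Pow(Add(2, Mul(2, 36), 36), 2)), Mul(52, Add(2, Mul(2, 36), 36))), -43), 54), -1) = Pow(Mul(Add(Add(-4, Mul(4, Pow(Add(2, 72, 36), 2)), Mul(52, Add(2, 72, 36))), -43), 54), -1) = Pow(Mul(Add(Add(-4, Mul(4, Pow(110, 2)), Mul(52, 110)), -43), 54), -1) = Pow(Mul(Add(Add(-4, Mul(4, 12100), 5720), -43), 54), -1) = Pow(Mul(Add(Add(-4, 48400, 5720), -43), 54), -1) = Pow(Mul(Add(54116, -43), 54), -1) = Pow(Mul(54073, 54), -1) = Pow(2919942, -1) = Rational(1, 2919942)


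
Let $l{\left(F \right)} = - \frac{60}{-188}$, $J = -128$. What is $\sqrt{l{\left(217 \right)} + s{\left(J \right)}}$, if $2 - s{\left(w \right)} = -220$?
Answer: $\frac{9 \sqrt{6063}}{47} \approx 14.91$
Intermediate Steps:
$s{\left(w \right)} = 222$ ($s{\left(w \right)} = 2 - -220 = 2 + 220 = 222$)
$l{\left(F \right)} = \frac{15}{47}$ ($l{\left(F \right)} = \left(-60\right) \left(- \frac{1}{188}\right) = \frac{15}{47}$)
$\sqrt{l{\left(217 \right)} + s{\left(J \right)}} = \sqrt{\frac{15}{47} + 222} = \sqrt{\frac{10449}{47}} = \frac{9 \sqrt{6063}}{47}$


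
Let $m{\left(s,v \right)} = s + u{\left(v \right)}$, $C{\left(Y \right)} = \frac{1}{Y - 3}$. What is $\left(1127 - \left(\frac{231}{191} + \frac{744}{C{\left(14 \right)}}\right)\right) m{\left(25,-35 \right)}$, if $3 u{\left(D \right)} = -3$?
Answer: $- \frac{32354832}{191} \approx -1.694 \cdot 10^{5}$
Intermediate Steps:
$u{\left(D \right)} = -1$ ($u{\left(D \right)} = \frac{1}{3} \left(-3\right) = -1$)
$C{\left(Y \right)} = \frac{1}{-3 + Y}$
$m{\left(s,v \right)} = -1 + s$ ($m{\left(s,v \right)} = s - 1 = -1 + s$)
$\left(1127 - \left(\frac{231}{191} + \frac{744}{C{\left(14 \right)}}\right)\right) m{\left(25,-35 \right)} = \left(1127 - \left(8184 + \frac{231}{191}\right)\right) \left(-1 + 25\right) = \left(1127 - \left(\frac{231}{191} + \frac{744}{\frac{1}{11}}\right)\right) 24 = \left(1127 - \left(\frac{231}{191} + 744 \frac{1}{\frac{1}{11}}\right)\right) 24 = \left(1127 - \frac{1563375}{191}\right) 24 = \left(- \frac{1348118}{191}\right) 24 = - \frac{32354832}{191}$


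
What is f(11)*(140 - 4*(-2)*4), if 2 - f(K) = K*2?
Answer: -3440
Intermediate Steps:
f(K) = 2 - 2*K (f(K) = 2 - K*2 = 2 - 2*K)
f(11)*(140 - 4*(-2)*4) = (2 - 2*11)*(140 - 4*(-2)*4) = (2 - 22)*(140 - 4*(-2)*4) = -20*(140 + 8*4) = -20*(140 + 32) = -20*172 = -3440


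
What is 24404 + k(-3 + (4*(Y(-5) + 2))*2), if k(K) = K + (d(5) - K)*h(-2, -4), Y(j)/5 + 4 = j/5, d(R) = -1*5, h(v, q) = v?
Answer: 23853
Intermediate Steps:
d(R) = -5
Y(j) = -20 + j (Y(j) = -20 + 5*(j/5) = -20 + j)
k(K) = 10 + 3*K (k(K) = K + (-5 - K)*(-2) = K + (10 + 2*K) = 10 + 3*K)
24404 + k(-3 + (4*(Y(-5) + 2))*2) = 24404 + (10 + 3*(-3 + (4*((-20 - 5) + 2))*2)) = 24404 + (10 + 3*(-3 + (4*(-25 + 2))*2)) = 24404 + (10 + 3*(-3 + (4*(-23))*2)) = 24404 + (10 + 3*(-3 - 92*2)) = 24404 + (10 + 3*(-3 - 184)) = 24404 + (10 + 3*(-187)) = 24404 + (10 - 561) = 24404 - 551 = 23853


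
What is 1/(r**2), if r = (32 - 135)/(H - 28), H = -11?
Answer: 1521/10609 ≈ 0.14337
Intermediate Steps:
r = 103/39 (r = (32 - 135)/(-11 - 28) = -103/(-39) = -103*(-1/39) = 103/39 ≈ 2.6410)
1/(r**2) = 1/((103/39)**2) = 1/(10609/1521) = 1521/10609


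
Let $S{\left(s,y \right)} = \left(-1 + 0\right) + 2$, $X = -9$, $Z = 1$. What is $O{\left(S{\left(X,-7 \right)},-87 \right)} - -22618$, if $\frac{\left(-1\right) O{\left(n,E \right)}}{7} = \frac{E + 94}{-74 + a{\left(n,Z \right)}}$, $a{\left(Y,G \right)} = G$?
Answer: $\frac{1651163}{73} \approx 22619.0$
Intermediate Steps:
$S{\left(s,y \right)} = 1$ ($S{\left(s,y \right)} = -1 + 2 = 1$)
$O{\left(n,E \right)} = \frac{658}{73} + \frac{7 E}{73}$ ($O{\left(n,E \right)} = - 7 \frac{E + 94}{-74 + 1} = - 7 \frac{94 + E}{-73} = - 7 \left(94 + E\right) \left(- \frac{1}{73}\right) = - 7 \left(- \frac{94}{73} - \frac{E}{73}\right) = \frac{658}{73} + \frac{7 E}{73}$)
$O{\left(S{\left(X,-7 \right)},-87 \right)} - -22618 = \left(\frac{658}{73} + \frac{7}{73} \left(-87\right)\right) - -22618 = \left(\frac{658}{73} - \frac{609}{73}\right) + 22618 = \frac{49}{73} + 22618 = \frac{1651163}{73}$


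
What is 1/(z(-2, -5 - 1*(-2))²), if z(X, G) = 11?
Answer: 1/121 ≈ 0.0082645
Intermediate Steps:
1/(z(-2, -5 - 1*(-2))²) = 1/(11²) = 1/121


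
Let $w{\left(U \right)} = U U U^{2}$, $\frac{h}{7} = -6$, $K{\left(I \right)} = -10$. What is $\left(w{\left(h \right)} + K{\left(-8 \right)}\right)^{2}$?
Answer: $9682589762596$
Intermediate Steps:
$h = -42$ ($h = 7 \left(-6\right) = -42$)
$w{\left(U \right)} = U^{4}$ ($w{\left(U \right)} = U^{2} U^{2} = U^{4}$)
$\left(w{\left(h \right)} + K{\left(-8 \right)}\right)^{2} = \left(\left(-42\right)^{4} - 10\right)^{2} = \left(3111696 - 10\right)^{2} = 3111686^{2} = 9682589762596$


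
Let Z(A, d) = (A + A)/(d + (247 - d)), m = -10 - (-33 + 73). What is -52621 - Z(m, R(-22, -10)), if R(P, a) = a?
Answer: -12997287/247 ≈ -52621.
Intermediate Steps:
m = -50 (m = -10 - 1*40 = -10 - 40 = -50)
Z(A, d) = 2*A/247 (Z(A, d) = (2*A)/247 = (2*A)*(1/247) = 2*A/247)
-52621 - Z(m, R(-22, -10)) = -52621 - 2*(-50)/247 = -52621 - 1*(-100/247) = -52621 + 100/247 = -12997287/247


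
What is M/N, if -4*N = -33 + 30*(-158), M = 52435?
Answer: 209740/4773 ≈ 43.943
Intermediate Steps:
N = 4773/4 (N = -(-33 + 30*(-158))/4 = -(-33 - 4740)/4 = -1/4*(-4773) = 4773/4 ≈ 1193.3)
M/N = 52435/(4773/4) = 52435*(4/4773) = 209740/4773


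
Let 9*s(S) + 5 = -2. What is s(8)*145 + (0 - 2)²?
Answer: -979/9 ≈ -108.78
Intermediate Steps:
s(S) = -7/9 (s(S) = -5/9 + (⅑)*(-2) = -5/9 - 2/9 = -7/9)
s(8)*145 + (0 - 2)² = -7/9*145 + (0 - 2)² = -1015/9 + (-2)² = -1015/9 + 4 = -979/9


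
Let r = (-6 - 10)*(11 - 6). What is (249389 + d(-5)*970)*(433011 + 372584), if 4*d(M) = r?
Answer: 185277988455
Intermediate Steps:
r = -80 (r = -16*5 = -80)
d(M) = -20 (d(M) = (¼)*(-80) = -20)
(249389 + d(-5)*970)*(433011 + 372584) = (249389 - 20*970)*(433011 + 372584) = (249389 - 19400)*805595 = 229989*805595 = 185277988455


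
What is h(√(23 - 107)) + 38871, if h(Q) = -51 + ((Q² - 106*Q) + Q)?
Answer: 38736 - 210*I*√21 ≈ 38736.0 - 962.34*I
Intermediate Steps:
h(Q) = -51 + Q² - 105*Q (h(Q) = -51 + (Q² - 105*Q) = -51 + Q² - 105*Q)
h(√(23 - 107)) + 38871 = (-51 + (√(23 - 107))² - 105*√(23 - 107)) + 38871 = (-51 + (√(-84))² - 210*I*√21) + 38871 = (-51 + (2*I*√21)² - 210*I*√21) + 38871 = (-51 - 84 - 210*I*√21) + 38871 = (-135 - 210*I*√21) + 38871 = 38736 - 210*I*√21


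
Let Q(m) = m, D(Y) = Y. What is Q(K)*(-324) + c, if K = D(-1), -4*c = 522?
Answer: 387/2 ≈ 193.50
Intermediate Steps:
c = -261/2 (c = -1/4*522 = -261/2 ≈ -130.50)
K = -1
Q(K)*(-324) + c = -1*(-324) - 261/2 = 324 - 261/2 = 387/2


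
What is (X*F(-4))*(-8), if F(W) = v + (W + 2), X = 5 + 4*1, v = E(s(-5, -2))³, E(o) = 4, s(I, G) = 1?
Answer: -4464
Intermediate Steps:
v = 64 (v = 4³ = 64)
X = 9 (X = 5 + 4 = 9)
F(W) = 66 + W (F(W) = 64 + (W + 2) = 64 + (2 + W) = 66 + W)
(X*F(-4))*(-8) = (9*(66 - 4))*(-8) = (9*62)*(-8) = 558*(-8) = -4464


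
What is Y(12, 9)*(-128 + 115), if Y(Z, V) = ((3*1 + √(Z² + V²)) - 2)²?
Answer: -3328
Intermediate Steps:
Y(Z, V) = (1 + √(V² + Z²))² (Y(Z, V) = ((3 + √(V² + Z²)) - 2)² = (1 + √(V² + Z²))²)
Y(12, 9)*(-128 + 115) = (1 + √(9² + 12²))²*(-128 + 115) = (1 + √(81 + 144))²*(-13) = (1 + √225)²*(-13) = (1 + 15)²*(-13) = 16²*(-13) = 256*(-13) = -3328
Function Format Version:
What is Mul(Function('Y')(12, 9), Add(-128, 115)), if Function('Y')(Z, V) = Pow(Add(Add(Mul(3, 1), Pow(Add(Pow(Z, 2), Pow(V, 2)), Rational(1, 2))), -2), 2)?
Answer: -3328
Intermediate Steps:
Function('Y')(Z, V) = Pow(Add(1, Pow(Add(Pow(V, 2), Pow(Z, 2)), Rational(1, 2))), 2) (Function('Y')(Z, V) = Pow(Add(Add(3, Pow(Add(Pow(V, 2), Pow(Z, 2)), Rational(1, 2))), -2), 2) = Pow(Add(1, Pow(Add(Pow(V, 2), Pow(Z, 2)), Rational(1, 2))), 2))
Mul(Function('Y')(12, 9), Add(-128, 115)) = Mul(Pow(Add(1, Pow(Add(Pow(9, 2), Pow(12, 2)), Rational(1, 2))), 2), Add(-128, 115)) = Mul(Pow(Add(1, Pow(Add(81, 144), Rational(1, 2))), 2), -13) = Mul(Pow(Add(1, Pow(225, Rational(1, 2))), 2), -13) = Mul(Pow(Add(1, 15), 2), -13) = Mul(Pow(16, 2), -13) = Mul(256, -13) = -3328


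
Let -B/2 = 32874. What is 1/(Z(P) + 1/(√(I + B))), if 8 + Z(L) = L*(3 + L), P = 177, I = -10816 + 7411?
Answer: 2202661356/70159169511313 + I*√69153/70159169511313 ≈ 3.1395e-5 + 3.7482e-12*I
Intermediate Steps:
I = -3405
B = -65748 (B = -2*32874 = -65748)
Z(L) = -8 + L*(3 + L)
1/(Z(P) + 1/(√(I + B))) = 1/((-8 + 177² + 3*177) + 1/(√(-3405 - 65748))) = 1/((-8 + 31329 + 531) + 1/(√(-69153))) = 1/(31852 + 1/(I*√69153)) = 1/(31852 - I*√69153/69153)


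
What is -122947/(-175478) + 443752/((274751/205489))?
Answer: 16001197839171181/48212755978 ≈ 3.3189e+5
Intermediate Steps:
-122947/(-175478) + 443752/((274751/205489)) = -122947*(-1/175478) + 443752/((274751*(1/205489))) = 122947/175478 + 443752/(274751/205489) = 122947/175478 + 443752*(205489/274751) = 122947/175478 + 91186154728/274751 = 16001197839171181/48212755978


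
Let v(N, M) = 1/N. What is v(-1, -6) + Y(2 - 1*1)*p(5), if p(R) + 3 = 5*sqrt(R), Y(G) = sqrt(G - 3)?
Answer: -1 - I*sqrt(2)*(3 - 5*sqrt(5)) ≈ -1.0 + 11.569*I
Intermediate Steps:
Y(G) = sqrt(-3 + G)
p(R) = -3 + 5*sqrt(R)
v(-1, -6) + Y(2 - 1*1)*p(5) = 1/(-1) + sqrt(-3 + (2 - 1*1))*(-3 + 5*sqrt(5)) = -1 + sqrt(-3 + (2 - 1))*(-3 + 5*sqrt(5)) = -1 + sqrt(-3 + 1)*(-3 + 5*sqrt(5)) = -1 + sqrt(-2)*(-3 + 5*sqrt(5)) = -1 + (I*sqrt(2))*(-3 + 5*sqrt(5)) = -1 + I*sqrt(2)*(-3 + 5*sqrt(5))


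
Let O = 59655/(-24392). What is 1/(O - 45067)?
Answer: -24392/1099333919 ≈ -2.2188e-5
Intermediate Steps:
O = -59655/24392 (O = 59655*(-1/24392) = -59655/24392 ≈ -2.4457)
1/(O - 45067) = 1/(-59655/24392 - 45067) = 1/(-1099333919/24392) = -24392/1099333919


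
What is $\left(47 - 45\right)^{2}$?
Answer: $4$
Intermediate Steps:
$\left(47 - 45\right)^{2} = 2^{2} = 4$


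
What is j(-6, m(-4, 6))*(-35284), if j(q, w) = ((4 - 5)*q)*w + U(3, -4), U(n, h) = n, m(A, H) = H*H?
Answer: -7727196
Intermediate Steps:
m(A, H) = H²
j(q, w) = 3 - q*w (j(q, w) = ((4 - 5)*q)*w + 3 = (-q)*w + 3 = -q*w + 3 = 3 - q*w)
j(-6, m(-4, 6))*(-35284) = (3 - 1*(-6)*6²)*(-35284) = (3 - 1*(-6)*36)*(-35284) = (3 + 216)*(-35284) = 219*(-35284) = -7727196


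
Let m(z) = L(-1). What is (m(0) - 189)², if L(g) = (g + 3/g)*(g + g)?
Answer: 32761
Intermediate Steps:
L(g) = 2*g*(g + 3/g) (L(g) = (g + 3/g)*(2*g) = 2*g*(g + 3/g))
m(z) = 8 (m(z) = 6 + 2*(-1)² = 6 + 2*1 = 6 + 2 = 8)
(m(0) - 189)² = (8 - 189)² = (-181)² = 32761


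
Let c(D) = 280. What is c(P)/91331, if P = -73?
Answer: 280/91331 ≈ 0.0030658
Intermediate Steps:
c(P)/91331 = 280/91331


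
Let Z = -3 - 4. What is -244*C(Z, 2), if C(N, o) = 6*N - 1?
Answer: 10492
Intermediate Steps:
Z = -7
C(N, o) = -1 + 6*N
-244*C(Z, 2) = -244*(-1 + 6*(-7)) = -244*(-1 - 42) = -244*(-43) = 10492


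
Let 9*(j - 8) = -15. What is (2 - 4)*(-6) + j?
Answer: 55/3 ≈ 18.333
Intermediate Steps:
j = 19/3 (j = 8 + (⅑)*(-15) = 8 - 5/3 = 19/3 ≈ 6.3333)
(2 - 4)*(-6) + j = (2 - 4)*(-6) + 19/3 = -2*(-6) + 19/3 = 12 + 19/3 = 55/3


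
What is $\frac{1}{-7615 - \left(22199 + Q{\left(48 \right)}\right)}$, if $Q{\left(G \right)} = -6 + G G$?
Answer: $- \frac{1}{32112} \approx -3.1141 \cdot 10^{-5}$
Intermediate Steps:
$Q{\left(G \right)} = -6 + G^{2}$
$\frac{1}{-7615 - \left(22199 + Q{\left(48 \right)}\right)} = \frac{1}{-7615 - \left(22199 - \left(6 - 48^{2}\right)\right)} = \frac{1}{-7615 - \left(22199 + \left(-6 + 2304\right)\right)} = \frac{1}{-7615 - \left(22199 + 2298\right)} = \frac{1}{-7615 - 24497} = \frac{1}{-32112} = - \frac{1}{32112}$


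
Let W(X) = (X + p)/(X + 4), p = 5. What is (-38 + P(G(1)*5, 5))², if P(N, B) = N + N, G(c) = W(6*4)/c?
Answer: 149769/196 ≈ 764.13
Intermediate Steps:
W(X) = (5 + X)/(4 + X) (W(X) = (X + 5)/(X + 4) = (5 + X)/(4 + X))
G(c) = 29/(28*c) (G(c) = ((5 + 6*4)/(4 + 6*4))/c = ((5 + 24)/(4 + 24))/c = (29/28)/c = ((1/28)*29)/c = 29/(28*c))
P(N, B) = 2*N
(-38 + P(G(1)*5, 5))² = (-38 + 2*(((29/28)/1)*5))² = (-38 + 2*(((29/28)*1)*5))² = (-38 + 2*((29/28)*5))² = (-38 + 2*(145/28))² = (-38 + 145/14)² = (-387/14)² = 149769/196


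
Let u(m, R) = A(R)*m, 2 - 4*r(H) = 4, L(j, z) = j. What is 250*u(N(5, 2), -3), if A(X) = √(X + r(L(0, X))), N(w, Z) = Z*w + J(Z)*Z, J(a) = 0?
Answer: 1250*I*√14 ≈ 4677.1*I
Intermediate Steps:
r(H) = -½ (r(H) = ½ - ¼*4 = ½ - 1 = -½)
N(w, Z) = Z*w (N(w, Z) = Z*w + 0*Z = Z*w + 0 = Z*w)
A(X) = √(-½ + X) (A(X) = √(X - ½) = √(-½ + X))
u(m, R) = m*√(-2 + 4*R)/2 (u(m, R) = (√(-2 + 4*R)/2)*m = m*√(-2 + 4*R)/2)
250*u(N(5, 2), -3) = 250*((2*5)*√(-2 + 4*(-3))/2) = 250*((½)*10*√(-2 - 12)) = 250*((½)*10*√(-14)) = 250*((½)*10*(I*√14)) = 250*(5*I*√14) = 1250*I*√14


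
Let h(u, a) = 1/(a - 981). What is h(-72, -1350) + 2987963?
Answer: 6964941752/2331 ≈ 2.9880e+6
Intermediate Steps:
h(u, a) = 1/(-981 + a)
h(-72, -1350) + 2987963 = 1/(-981 - 1350) + 2987963 = 1/(-2331) + 2987963 = -1/2331 + 2987963 = 6964941752/2331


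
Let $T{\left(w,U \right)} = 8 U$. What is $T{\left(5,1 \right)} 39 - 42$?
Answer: $270$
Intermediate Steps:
$T{\left(5,1 \right)} 39 - 42 = 8 \cdot 1 \cdot 39 - 42 = 8 \cdot 39 - 42 = 312 - 42 = 270$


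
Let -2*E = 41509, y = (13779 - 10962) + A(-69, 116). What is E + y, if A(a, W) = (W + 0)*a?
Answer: -51883/2 ≈ -25942.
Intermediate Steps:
A(a, W) = W*a
y = -5187 (y = (13779 - 10962) + 116*(-69) = 2817 - 8004 = -5187)
E = -41509/2 (E = -½*41509 = -41509/2 ≈ -20755.)
E + y = -41509/2 - 5187 = -51883/2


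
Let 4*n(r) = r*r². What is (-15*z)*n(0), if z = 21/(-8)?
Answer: 0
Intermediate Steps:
n(r) = r³/4 (n(r) = (r*r²)/4 = r³/4)
z = -21/8 (z = 21*(-⅛) = -21/8 ≈ -2.6250)
(-15*z)*n(0) = (-15*(-21/8))*((¼)*0³) = 315*((¼)*0)/8 = (315/8)*0 = 0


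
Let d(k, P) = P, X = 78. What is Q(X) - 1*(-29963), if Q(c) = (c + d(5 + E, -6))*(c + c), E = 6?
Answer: 41195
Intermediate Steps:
Q(c) = 2*c*(-6 + c) (Q(c) = (c - 6)*(c + c) = (-6 + c)*(2*c) = 2*c*(-6 + c))
Q(X) - 1*(-29963) = 2*78*(-6 + 78) - 1*(-29963) = 2*78*72 + 29963 = 11232 + 29963 = 41195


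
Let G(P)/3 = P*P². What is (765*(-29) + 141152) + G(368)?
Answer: 149627063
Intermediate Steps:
G(P) = 3*P³ (G(P) = 3*(P*P²) = 3*P³)
(765*(-29) + 141152) + G(368) = (765*(-29) + 141152) + 3*368³ = (-22185 + 141152) + 3*49836032 = 118967 + 149508096 = 149627063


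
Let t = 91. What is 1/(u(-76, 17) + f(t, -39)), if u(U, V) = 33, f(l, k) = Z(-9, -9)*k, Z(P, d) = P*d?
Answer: -1/3126 ≈ -0.00031990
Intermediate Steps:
f(l, k) = 81*k (f(l, k) = (-9*(-9))*k = 81*k)
1/(u(-76, 17) + f(t, -39)) = 1/(33 + 81*(-39)) = 1/(33 - 3159) = 1/(-3126) = -1/3126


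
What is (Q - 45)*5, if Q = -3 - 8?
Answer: -280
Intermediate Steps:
Q = -11
(Q - 45)*5 = (-11 - 45)*5 = -56*5 = -280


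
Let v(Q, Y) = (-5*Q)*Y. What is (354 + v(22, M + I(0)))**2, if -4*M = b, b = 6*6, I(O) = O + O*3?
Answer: 1806336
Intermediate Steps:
I(O) = 4*O (I(O) = O + 3*O = 4*O)
b = 36
M = -9 (M = -1/4*36 = -9)
v(Q, Y) = -5*Q*Y
(354 + v(22, M + I(0)))**2 = (354 - 5*22*(-9 + 4*0))**2 = (354 - 5*22*(-9 + 0))**2 = (354 - 5*22*(-9))**2 = (354 + 990)**2 = 1344**2 = 1806336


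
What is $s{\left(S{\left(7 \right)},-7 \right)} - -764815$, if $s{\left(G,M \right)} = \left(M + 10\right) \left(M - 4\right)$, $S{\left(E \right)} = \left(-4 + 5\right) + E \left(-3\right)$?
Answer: $764782$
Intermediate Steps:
$S{\left(E \right)} = 1 - 3 E$
$s{\left(G,M \right)} = \left(-4 + M\right) \left(10 + M\right)$ ($s{\left(G,M \right)} = \left(10 + M\right) \left(-4 + M\right) = \left(-4 + M\right) \left(10 + M\right)$)
$s{\left(S{\left(7 \right)},-7 \right)} - -764815 = \left(-40 + \left(-7\right)^{2} + 6 \left(-7\right)\right) - -764815 = \left(-40 + 49 - 42\right) + 764815 = -33 + 764815 = 764782$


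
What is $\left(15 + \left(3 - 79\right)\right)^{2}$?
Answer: $3721$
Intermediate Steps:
$\left(15 + \left(3 - 79\right)\right)^{2} = \left(15 - 76\right)^{2} = \left(-61\right)^{2} = 3721$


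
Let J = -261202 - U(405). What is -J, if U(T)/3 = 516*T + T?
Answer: 889357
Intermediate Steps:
U(T) = 1551*T (U(T) = 3*(516*T + T) = 3*(517*T) = 1551*T)
J = -889357 (J = -261202 - 1551*405 = -261202 - 1*628155 = -261202 - 628155 = -889357)
-J = -1*(-889357) = 889357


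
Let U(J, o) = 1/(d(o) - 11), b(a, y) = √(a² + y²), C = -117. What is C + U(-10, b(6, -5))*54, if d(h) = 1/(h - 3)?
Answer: -253017/2075 - 18*√61/2075 ≈ -122.00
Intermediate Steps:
d(h) = 1/(-3 + h)
U(J, o) = 1/(-11 + 1/(-3 + o)) (U(J, o) = 1/(1/(-3 + o) - 11) = 1/(-11 + 1/(-3 + o)))
C + U(-10, b(6, -5))*54 = -117 + ((3 - √(6² + (-5)²))/(-34 + 11*√(6² + (-5)²)))*54 = -117 + ((3 - √(36 + 25))/(-34 + 11*√(36 + 25)))*54 = -117 + ((3 - √61)/(-34 + 11*√61))*54 = -117 + 54*(3 - √61)/(-34 + 11*√61)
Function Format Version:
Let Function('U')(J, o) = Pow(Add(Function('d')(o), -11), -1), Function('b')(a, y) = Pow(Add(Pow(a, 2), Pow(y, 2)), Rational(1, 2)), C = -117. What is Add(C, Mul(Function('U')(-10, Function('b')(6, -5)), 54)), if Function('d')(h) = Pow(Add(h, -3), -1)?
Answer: Add(Rational(-253017, 2075), Mul(Rational(-18, 2075), Pow(61, Rational(1, 2)))) ≈ -122.00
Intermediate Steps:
Function('d')(h) = Pow(Add(-3, h), -1)
Function('U')(J, o) = Pow(Add(-11, Pow(Add(-3, o), -1)), -1) (Function('U')(J, o) = Pow(Add(Pow(Add(-3, o), -1), -11), -1) = Pow(Add(-11, Pow(Add(-3, o), -1)), -1))
Add(C, Mul(Function('U')(-10, Function('b')(6, -5)), 54)) = Add(-117, Mul(Mul(Pow(Add(-34, Mul(11, Pow(Add(Pow(6, 2), Pow(-5, 2)), Rational(1, 2)))), -1), Add(3, Mul(-1, Pow(Add(Pow(6, 2), Pow(-5, 2)), Rational(1, 2))))), 54)) = Add(-117, Mul(Mul(Pow(Add(-34, Mul(11, Pow(Add(36, 25), Rational(1, 2)))), -1), Add(3, Mul(-1, Pow(Add(36, 25), Rational(1, 2))))), 54)) = Add(-117, Mul(Mul(Pow(Add(-34, Mul(11, Pow(61, Rational(1, 2)))), -1), Add(3, Mul(-1, Pow(61, Rational(1, 2))))), 54)) = Add(-117, Mul(54, Pow(Add(-34, Mul(11, Pow(61, Rational(1, 2)))), -1), Add(3, Mul(-1, Pow(61, Rational(1, 2))))))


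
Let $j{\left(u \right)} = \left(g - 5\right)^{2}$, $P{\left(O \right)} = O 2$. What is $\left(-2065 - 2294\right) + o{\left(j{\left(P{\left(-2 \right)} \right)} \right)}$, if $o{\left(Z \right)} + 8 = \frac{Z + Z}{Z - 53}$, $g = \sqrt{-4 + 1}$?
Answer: $\frac{- 43650 \sqrt{3} + 135421 i}{- 31 i + 10 \sqrt{3}} \approx -4367.6 + 1.456 i$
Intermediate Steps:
$P{\left(O \right)} = 2 O$
$g = i \sqrt{3}$ ($g = \sqrt{-3} = i \sqrt{3} \approx 1.732 i$)
$j{\left(u \right)} = \left(-5 + i \sqrt{3}\right)^{2}$ ($j{\left(u \right)} = \left(i \sqrt{3} - 5\right)^{2} = \left(-5 + i \sqrt{3}\right)^{2}$)
$o{\left(Z \right)} = -8 + \frac{2 Z}{-53 + Z}$ ($o{\left(Z \right)} = -8 + \frac{Z + Z}{Z - 53} = -8 + \frac{2 Z}{-53 + Z}$)
$\left(-2065 - 2294\right) + o{\left(j{\left(P{\left(-2 \right)} \right)} \right)} = \left(-2065 - 2294\right) + \frac{2 \left(212 - 3 \left(5 - i \sqrt{3}\right)^{2}\right)}{-53 + \left(5 - i \sqrt{3}\right)^{2}} = -4359 + \frac{2 \left(212 - 3 \left(5 - i \sqrt{3}\right)^{2}\right)}{-53 + \left(5 - i \sqrt{3}\right)^{2}}$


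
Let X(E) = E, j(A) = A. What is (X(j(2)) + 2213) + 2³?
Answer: 2223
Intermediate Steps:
(X(j(2)) + 2213) + 2³ = (2 + 2213) + 2³ = 2215 + 8 = 2223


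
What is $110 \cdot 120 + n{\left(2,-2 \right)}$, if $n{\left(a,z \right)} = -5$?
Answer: $13195$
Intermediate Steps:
$110 \cdot 120 + n{\left(2,-2 \right)} = 110 \cdot 120 - 5 = 13200 - 5 = 13195$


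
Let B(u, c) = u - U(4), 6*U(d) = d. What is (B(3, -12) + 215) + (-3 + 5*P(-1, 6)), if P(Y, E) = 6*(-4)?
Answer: 283/3 ≈ 94.333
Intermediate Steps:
U(d) = d/6
P(Y, E) = -24
B(u, c) = -⅔ + u (B(u, c) = u - 4/6 = u - 1*⅔ = u - ⅔ = -⅔ + u)
(B(3, -12) + 215) + (-3 + 5*P(-1, 6)) = ((-⅔ + 3) + 215) + (-3 + 5*(-24)) = (7/3 + 215) + (-3 - 120) = 652/3 - 123 = 283/3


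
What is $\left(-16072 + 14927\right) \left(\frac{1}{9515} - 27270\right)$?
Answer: $\frac{59419557221}{1903} \approx 3.1224 \cdot 10^{7}$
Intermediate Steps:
$\left(-16072 + 14927\right) \left(\frac{1}{9515} - 27270\right) = - 1145 \left(\frac{1}{9515} - 27270\right) = \left(-1145\right) \left(- \frac{259474049}{9515}\right) = \frac{59419557221}{1903}$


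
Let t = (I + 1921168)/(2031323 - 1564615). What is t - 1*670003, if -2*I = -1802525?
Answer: -625385875387/933416 ≈ -6.7000e+5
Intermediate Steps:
I = 1802525/2 (I = -½*(-1802525) = 1802525/2 ≈ 9.0126e+5)
t = 5644861/933416 (t = (1802525/2 + 1921168)/(2031323 - 1564615) = (5644861/2)/466708 = (5644861/2)*(1/466708) = 5644861/933416 ≈ 6.0475)
t - 1*670003 = 5644861/933416 - 1*670003 = 5644861/933416 - 670003 = -625385875387/933416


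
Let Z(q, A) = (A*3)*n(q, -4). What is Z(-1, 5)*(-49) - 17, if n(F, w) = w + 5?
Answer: -752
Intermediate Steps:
n(F, w) = 5 + w
Z(q, A) = 3*A (Z(q, A) = (A*3)*(5 - 4) = (3*A)*1 = 3*A)
Z(-1, 5)*(-49) - 17 = (3*5)*(-49) - 17 = 15*(-49) - 17 = -735 - 17 = -752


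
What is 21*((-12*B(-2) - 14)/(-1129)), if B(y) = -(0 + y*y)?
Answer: -714/1129 ≈ -0.63242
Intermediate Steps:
B(y) = -y² (B(y) = -(0 + y²) = -y²)
21*((-12*B(-2) - 14)/(-1129)) = 21*((-(-12)*(-2)² - 14)/(-1129)) = 21*((-(-12)*4 - 14)*(-1/1129)) = 21*((-12*(-4) - 14)*(-1/1129)) = 21*((48 - 14)*(-1/1129)) = 21*(34*(-1/1129)) = 21*(-34/1129) = -714/1129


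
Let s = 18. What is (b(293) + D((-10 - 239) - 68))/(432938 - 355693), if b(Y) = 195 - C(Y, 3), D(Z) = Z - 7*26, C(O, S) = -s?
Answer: -286/77245 ≈ -0.0037025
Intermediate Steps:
C(O, S) = -18 (C(O, S) = -1*18 = -18)
D(Z) = -182 + Z (D(Z) = Z - 182 = -182 + Z)
b(Y) = 213 (b(Y) = 195 - 1*(-18) = 195 + 18 = 213)
(b(293) + D((-10 - 239) - 68))/(432938 - 355693) = (213 + (-182 + ((-10 - 239) - 68)))/(432938 - 355693) = (213 + (-182 + (-249 - 68)))/77245 = (213 + (-182 - 317))*(1/77245) = (213 - 499)*(1/77245) = -286*1/77245 = -286/77245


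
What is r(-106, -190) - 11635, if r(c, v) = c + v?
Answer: -11931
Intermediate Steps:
r(-106, -190) - 11635 = (-106 - 190) - 11635 = -296 - 11635 = -11931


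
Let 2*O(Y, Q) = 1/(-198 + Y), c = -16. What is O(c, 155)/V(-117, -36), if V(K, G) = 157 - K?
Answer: -1/117272 ≈ -8.5272e-6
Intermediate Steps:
O(Y, Q) = 1/(2*(-198 + Y))
O(c, 155)/V(-117, -36) = (1/(2*(-198 - 16)))/(157 - 1*(-117)) = ((½)/(-214))/(157 + 117) = ((½)*(-1/214))/274 = -1/428*1/274 = -1/117272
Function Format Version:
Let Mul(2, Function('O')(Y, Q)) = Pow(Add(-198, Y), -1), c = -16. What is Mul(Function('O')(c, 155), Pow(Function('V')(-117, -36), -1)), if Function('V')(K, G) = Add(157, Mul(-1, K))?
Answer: Rational(-1, 117272) ≈ -8.5272e-6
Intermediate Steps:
Function('O')(Y, Q) = Mul(Rational(1, 2), Pow(Add(-198, Y), -1))
Mul(Function('O')(c, 155), Pow(Function('V')(-117, -36), -1)) = Mul(Mul(Rational(1, 2), Pow(Add(-198, -16), -1)), Pow(Add(157, Mul(-1, -117)), -1)) = Mul(Mul(Rational(1, 2), Pow(-214, -1)), Pow(Add(157, 117), -1)) = Mul(Mul(Rational(1, 2), Rational(-1, 214)), Pow(274, -1)) = Mul(Rational(-1, 428), Rational(1, 274)) = Rational(-1, 117272)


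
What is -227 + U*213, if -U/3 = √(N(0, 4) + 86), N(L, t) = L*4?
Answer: -227 - 639*√86 ≈ -6152.8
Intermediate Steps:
N(L, t) = 4*L
U = -3*√86 (U = -3*√(4*0 + 86) = -3*√(0 + 86) = -3*√86 ≈ -27.821)
-227 + U*213 = -227 - 3*√86*213 = -227 - 639*√86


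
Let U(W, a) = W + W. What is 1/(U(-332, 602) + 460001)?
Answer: 1/459337 ≈ 2.1771e-6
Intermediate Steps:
U(W, a) = 2*W
1/(U(-332, 602) + 460001) = 1/(2*(-332) + 460001) = 1/(-664 + 460001) = 1/459337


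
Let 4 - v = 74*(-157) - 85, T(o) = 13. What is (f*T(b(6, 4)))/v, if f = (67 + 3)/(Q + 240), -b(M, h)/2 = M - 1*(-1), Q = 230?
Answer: 91/550229 ≈ 0.00016539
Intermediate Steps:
b(M, h) = -2 - 2*M (b(M, h) = -2*(M - 1*(-1)) = -2*(M + 1) = -2*(1 + M) = -2 - 2*M)
f = 7/47 (f = (67 + 3)/(230 + 240) = 70/470 = 70*(1/470) = 7/47 ≈ 0.14894)
v = 11707 (v = 4 - (74*(-157) - 85) = 4 - (-11618 - 85) = 4 - 1*(-11703) = 4 + 11703 = 11707)
(f*T(b(6, 4)))/v = ((7/47)*13)/11707 = (91/47)*(1/11707) = 91/550229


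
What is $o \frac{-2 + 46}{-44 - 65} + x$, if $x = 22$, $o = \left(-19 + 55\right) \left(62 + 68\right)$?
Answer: $- \frac{203522}{109} \approx -1867.2$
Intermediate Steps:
$o = 4680$ ($o = 36 \cdot 130 = 4680$)
$o \frac{-2 + 46}{-44 - 65} + x = 4680 \frac{-2 + 46}{-44 - 65} + 22 = 4680 \frac{44}{-109} + 22 = 4680 \cdot 44 \left(- \frac{1}{109}\right) + 22 = 4680 \left(- \frac{44}{109}\right) + 22 = - \frac{205920}{109} + 22 = - \frac{203522}{109}$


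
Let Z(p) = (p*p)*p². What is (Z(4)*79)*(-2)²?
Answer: 80896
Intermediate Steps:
Z(p) = p⁴ (Z(p) = p²*p² = p⁴)
(Z(4)*79)*(-2)² = (4⁴*79)*(-2)² = (256*79)*4 = 20224*4 = 80896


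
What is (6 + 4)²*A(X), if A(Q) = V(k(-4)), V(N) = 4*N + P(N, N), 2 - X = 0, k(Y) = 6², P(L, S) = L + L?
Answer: 21600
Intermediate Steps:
P(L, S) = 2*L
k(Y) = 36
X = 2 (X = 2 - 1*0 = 2 + 0 = 2)
V(N) = 6*N (V(N) = 4*N + 2*N = 6*N)
A(Q) = 216 (A(Q) = 6*36 = 216)
(6 + 4)²*A(X) = (6 + 4)²*216 = 10²*216 = 100*216 = 21600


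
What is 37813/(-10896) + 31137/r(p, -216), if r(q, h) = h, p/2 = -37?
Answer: -4825505/32688 ≈ -147.62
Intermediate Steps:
p = -74 (p = 2*(-37) = -74)
37813/(-10896) + 31137/r(p, -216) = 37813/(-10896) + 31137/(-216) = 37813*(-1/10896) + 31137*(-1/216) = -37813/10896 - 10379/72 = -4825505/32688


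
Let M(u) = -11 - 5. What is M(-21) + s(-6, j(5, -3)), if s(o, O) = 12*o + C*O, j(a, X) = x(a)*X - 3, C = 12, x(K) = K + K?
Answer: -484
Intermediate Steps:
M(u) = -16
x(K) = 2*K
j(a, X) = -3 + 2*X*a (j(a, X) = (2*a)*X - 3 = 2*X*a - 3 = -3 + 2*X*a)
s(o, O) = 12*O + 12*o (s(o, O) = 12*o + 12*O = 12*O + 12*o)
M(-21) + s(-6, j(5, -3)) = -16 + (12*(-3 + 2*(-3)*5) + 12*(-6)) = -16 + (12*(-3 - 30) - 72) = -16 + (12*(-33) - 72) = -16 + (-396 - 72) = -16 - 468 = -484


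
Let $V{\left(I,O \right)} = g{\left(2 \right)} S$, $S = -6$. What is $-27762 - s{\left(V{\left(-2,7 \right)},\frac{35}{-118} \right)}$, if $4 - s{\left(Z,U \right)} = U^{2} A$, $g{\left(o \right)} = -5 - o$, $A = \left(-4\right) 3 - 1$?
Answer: $- \frac{386629709}{13924} \approx -27767.0$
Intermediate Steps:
$A = -13$ ($A = -12 - 1 = -13$)
$V{\left(I,O \right)} = 42$ ($V{\left(I,O \right)} = \left(-5 - 2\right) \left(-6\right) = \left(-7\right) \left(-6\right) = 42$)
$s{\left(Z,U \right)} = 4 + 13 U^{2}$ ($s{\left(Z,U \right)} = 4 - U^{2} \left(-13\right) = 4 - - 13 U^{2} = 4 + 13 U^{2}$)
$-27762 - s{\left(V{\left(-2,7 \right)},\frac{35}{-118} \right)} = -27762 - \left(4 + 13 \left(\frac{35}{-118}\right)^{2}\right) = -27762 - \left(4 + 13 \left(35 \left(- \frac{1}{118}\right)\right)^{2}\right) = -27762 - \left(4 + 13 \left(- \frac{35}{118}\right)^{2}\right) = -27762 - \left(4 + 13 \cdot \frac{1225}{13924}\right) = -27762 - \left(4 + \frac{15925}{13924}\right) = -27762 - \frac{71621}{13924} = - \frac{386629709}{13924}$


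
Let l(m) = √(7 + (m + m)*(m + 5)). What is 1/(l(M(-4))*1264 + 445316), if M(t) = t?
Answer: 111329/49576984388 - 79*I/12394246097 ≈ 2.2456e-6 - 6.3739e-9*I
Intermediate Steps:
l(m) = √(7 + 2*m*(5 + m)) (l(m) = √(7 + (2*m)*(5 + m)) = √(7 + 2*m*(5 + m)))
1/(l(M(-4))*1264 + 445316) = 1/(√(7 + 2*(-4)² + 10*(-4))*1264 + 445316) = 1/(√(7 + 2*16 - 40)*1264 + 445316) = 1/(√(7 + 32 - 40)*1264 + 445316) = 1/(√(-1)*1264 + 445316) = 1/(I*1264 + 445316) = 1/(1264*I + 445316) = 1/(445316 + 1264*I) = (445316 - 1264*I)/198307937552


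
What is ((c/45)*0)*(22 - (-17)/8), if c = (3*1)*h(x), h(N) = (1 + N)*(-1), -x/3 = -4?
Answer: 0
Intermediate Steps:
x = 12 (x = -3*(-4) = 12)
h(N) = -1 - N
c = -39 (c = (3*1)*(-1 - 1*12) = 3*(-1 - 12) = 3*(-13) = -39)
((c/45)*0)*(22 - (-17)/8) = (-39/45*0)*(22 - (-17)/8) = (-39*1/45*0)*(22 - (-17)/8) = (-13/15*0)*(22 - 1*(-17/8)) = 0*(22 + 17/8) = 0*(193/8) = 0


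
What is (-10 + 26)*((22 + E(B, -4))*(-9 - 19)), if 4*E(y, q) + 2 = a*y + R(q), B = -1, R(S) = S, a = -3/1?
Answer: -9520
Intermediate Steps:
a = -3 (a = -3*1 = -3)
E(y, q) = -½ - 3*y/4 + q/4 (E(y, q) = -½ + (-3*y + q)/4 = -½ + (q - 3*y)/4 = -½ + (-3*y/4 + q/4) = -½ - 3*y/4 + q/4)
(-10 + 26)*((22 + E(B, -4))*(-9 - 19)) = (-10 + 26)*((22 + (-½ - ¾*(-1) + (¼)*(-4)))*(-9 - 19)) = 16*((22 + (-½ + ¾ - 1))*(-28)) = 16*((22 - ¾)*(-28)) = 16*((85/4)*(-28)) = 16*(-595) = -9520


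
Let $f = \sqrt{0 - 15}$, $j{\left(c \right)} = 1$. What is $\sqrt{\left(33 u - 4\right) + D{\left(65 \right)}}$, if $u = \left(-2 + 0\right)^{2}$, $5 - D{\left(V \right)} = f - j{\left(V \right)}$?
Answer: $\sqrt{134 - i \sqrt{15}} \approx 11.577 - 0.1673 i$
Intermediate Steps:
$f = i \sqrt{15}$ ($f = \sqrt{-15} = i \sqrt{15} \approx 3.873 i$)
$D{\left(V \right)} = 6 - i \sqrt{15}$ ($D{\left(V \right)} = 5 - \left(i \sqrt{15} - 1\right) = 5 - \left(-1 + i \sqrt{15}\right) = 5 + \left(1 - i \sqrt{15}\right) = 6 - i \sqrt{15}$)
$u = 4$ ($u = \left(-2\right)^{2} = 4$)
$\sqrt{\left(33 u - 4\right) + D{\left(65 \right)}} = \sqrt{\left(33 \cdot 4 - 4\right) + \left(6 - i \sqrt{15}\right)} = \sqrt{\left(132 - 4\right) + \left(6 - i \sqrt{15}\right)} = \sqrt{128 + \left(6 - i \sqrt{15}\right)} = \sqrt{134 - i \sqrt{15}}$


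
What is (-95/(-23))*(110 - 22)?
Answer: 8360/23 ≈ 363.48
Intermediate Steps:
(-95/(-23))*(110 - 22) = -95*(-1/23)*88 = (95/23)*88 = 8360/23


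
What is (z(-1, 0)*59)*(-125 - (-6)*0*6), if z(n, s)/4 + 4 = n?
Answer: 147500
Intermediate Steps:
z(n, s) = -16 + 4*n
(z(-1, 0)*59)*(-125 - (-6)*0*6) = ((-16 + 4*(-1))*59)*(-125 - (-6)*0*6) = ((-16 - 4)*59)*(-125 - 6*0*6) = (-20*59)*(-125 + 0*6) = -1180*(-125 + 0) = -1180*(-125) = 147500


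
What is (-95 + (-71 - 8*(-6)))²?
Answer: 13924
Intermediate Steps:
(-95 + (-71 - 8*(-6)))² = (-95 + (-71 - 1*(-48)))² = (-95 + (-71 + 48))² = (-95 - 23)² = (-118)² = 13924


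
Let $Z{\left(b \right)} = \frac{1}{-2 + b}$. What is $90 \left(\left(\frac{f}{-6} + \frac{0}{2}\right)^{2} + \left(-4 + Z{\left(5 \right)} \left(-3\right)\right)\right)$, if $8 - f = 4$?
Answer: $-410$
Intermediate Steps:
$f = 4$ ($f = 8 - 4 = 4$)
$90 \left(\left(\frac{f}{-6} + \frac{0}{2}\right)^{2} + \left(-4 + Z{\left(5 \right)} \left(-3\right)\right)\right) = 90 \left(\left(\frac{4}{-6} + \frac{0}{2}\right)^{2} - \left(4 - \frac{1}{-2 + 5} \left(-3\right)\right)\right) = 90 \left(\left(4 \left(- \frac{1}{6}\right) + 0 \cdot \frac{1}{2}\right)^{2} - \left(4 - \frac{1}{3} \left(-3\right)\right)\right) = 90 \left(\left(- \frac{2}{3} + 0\right)^{2} + \left(-4 + \frac{1}{3} \left(-3\right)\right)\right) = 90 \left(\left(- \frac{2}{3}\right)^{2} - 5\right) = 90 \left(\frac{4}{9} - 5\right) = 90 \left(- \frac{41}{9}\right) = -410$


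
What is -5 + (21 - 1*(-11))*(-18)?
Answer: -581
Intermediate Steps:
-5 + (21 - 1*(-11))*(-18) = -5 + (21 + 11)*(-18) = -5 + 32*(-18) = -5 - 576 = -581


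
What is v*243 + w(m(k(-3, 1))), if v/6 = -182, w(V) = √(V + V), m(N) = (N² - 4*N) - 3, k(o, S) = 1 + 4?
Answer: -265354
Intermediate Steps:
k(o, S) = 5
m(N) = -3 + N² - 4*N
w(V) = √2*√V (w(V) = √(2*V) = √2*√V)
v = -1092 (v = 6*(-182) = -1092)
v*243 + w(m(k(-3, 1))) = -1092*243 + √2*√(-3 + 5² - 4*5) = -265356 + √2*√(-3 + 25 - 20) = -265356 + √2*√2 = -265356 + 2 = -265354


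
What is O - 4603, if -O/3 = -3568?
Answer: 6101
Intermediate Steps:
O = 10704 (O = -3*(-3568) = 10704)
O - 4603 = 10704 - 4603 = 6101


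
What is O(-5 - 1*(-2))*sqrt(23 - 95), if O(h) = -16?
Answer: -96*I*sqrt(2) ≈ -135.76*I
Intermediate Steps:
O(-5 - 1*(-2))*sqrt(23 - 95) = -16*sqrt(23 - 95) = -96*I*sqrt(2)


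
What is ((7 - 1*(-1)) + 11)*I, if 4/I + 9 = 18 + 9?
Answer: 38/9 ≈ 4.2222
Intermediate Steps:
I = 2/9 (I = 4/(-9 + (18 + 9)) = 4/(-9 + 27) = 4/18 = 4*(1/18) = 2/9 ≈ 0.22222)
((7 - 1*(-1)) + 11)*I = ((7 - 1*(-1)) + 11)*(2/9) = ((7 + 1) + 11)*(2/9) = (8 + 11)*(2/9) = 19*(2/9) = 38/9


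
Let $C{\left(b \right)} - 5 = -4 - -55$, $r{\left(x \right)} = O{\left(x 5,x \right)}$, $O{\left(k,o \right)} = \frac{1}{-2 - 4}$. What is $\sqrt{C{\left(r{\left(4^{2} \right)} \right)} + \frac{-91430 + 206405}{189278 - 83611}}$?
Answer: $\frac{\sqrt{637417897109}}{105667} \approx 7.5557$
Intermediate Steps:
$O{\left(k,o \right)} = - \frac{1}{6}$ ($O{\left(k,o \right)} = \frac{1}{-6} = - \frac{1}{6}$)
$r{\left(x \right)} = - \frac{1}{6}$
$C{\left(b \right)} = 56$ ($C{\left(b \right)} = 5 - -51 = 5 + \left(-4 + 55\right) = 5 + 51 = 56$)
$\sqrt{C{\left(r{\left(4^{2} \right)} \right)} + \frac{-91430 + 206405}{189278 - 83611}} = \sqrt{56 + \frac{-91430 + 206405}{189278 - 83611}} = \sqrt{56 + \frac{114975}{105667}} = \sqrt{\frac{6032327}{105667}} = \frac{\sqrt{637417897109}}{105667}$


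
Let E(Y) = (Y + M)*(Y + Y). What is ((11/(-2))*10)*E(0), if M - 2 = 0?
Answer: 0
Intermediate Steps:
M = 2 (M = 2 + 0 = 2)
E(Y) = 2*Y*(2 + Y) (E(Y) = (Y + 2)*(Y + Y) = (2 + Y)*(2*Y) = 2*Y*(2 + Y))
((11/(-2))*10)*E(0) = ((11/(-2))*10)*(2*0*(2 + 0)) = ((11*(-1/2))*10)*(2*0*2) = -11/2*10*0 = -55*0 = 0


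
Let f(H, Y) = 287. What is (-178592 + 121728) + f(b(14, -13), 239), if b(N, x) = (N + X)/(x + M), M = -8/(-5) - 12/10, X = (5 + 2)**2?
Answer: -56577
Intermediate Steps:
X = 49 (X = 7**2 = 49)
M = 2/5 (M = -8*(-1/5) - 12*1/10 = 8/5 - 6/5 = 2/5 ≈ 0.40000)
b(N, x) = (49 + N)/(2/5 + x) (b(N, x) = (N + 49)/(x + 2/5) = (49 + N)/(2/5 + x))
(-178592 + 121728) + f(b(14, -13), 239) = (-178592 + 121728) + 287 = -56864 + 287 = -56577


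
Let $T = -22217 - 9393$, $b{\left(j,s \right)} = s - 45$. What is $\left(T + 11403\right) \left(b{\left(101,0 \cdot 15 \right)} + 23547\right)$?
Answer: $-474904914$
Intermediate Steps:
$b{\left(j,s \right)} = -45 + s$ ($b{\left(j,s \right)} = s - 45 = -45 + s$)
$T = -31610$
$\left(T + 11403\right) \left(b{\left(101,0 \cdot 15 \right)} + 23547\right) = \left(-31610 + 11403\right) \left(\left(-45 + 0 \cdot 15\right) + 23547\right) = - 20207 \left(\left(-45 + 0\right) + 23547\right) = - 20207 \left(-45 + 23547\right) = \left(-20207\right) 23502 = -474904914$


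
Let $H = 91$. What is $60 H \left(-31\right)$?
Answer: $-169260$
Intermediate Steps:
$60 H \left(-31\right) = 60 \cdot 91 \left(-31\right) = 5460 \left(-31\right) = -169260$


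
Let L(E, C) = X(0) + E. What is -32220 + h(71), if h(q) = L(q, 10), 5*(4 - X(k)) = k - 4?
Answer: -160721/5 ≈ -32144.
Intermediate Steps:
X(k) = 24/5 - k/5 (X(k) = 4 - (k - 4)/5 = 4 - (-4 + k)/5 = 4 + (⅘ - k/5) = 24/5 - k/5)
L(E, C) = 24/5 + E (L(E, C) = (24/5 - ⅕*0) + E = (24/5 + 0) + E = 24/5 + E)
h(q) = 24/5 + q
-32220 + h(71) = -32220 + (24/5 + 71) = -32220 + 379/5 = -160721/5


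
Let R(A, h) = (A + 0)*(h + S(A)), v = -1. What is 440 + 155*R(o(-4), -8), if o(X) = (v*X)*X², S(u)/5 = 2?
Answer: 20280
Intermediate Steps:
S(u) = 10 (S(u) = 5*2 = 10)
o(X) = -X³ (o(X) = (-X)*X² = -X³)
R(A, h) = A*(10 + h) (R(A, h) = (A + 0)*(h + 10) = A*(10 + h))
440 + 155*R(o(-4), -8) = 440 + 155*((-1*(-4)³)*(10 - 8)) = 440 + 155*(-1*(-64)*2) = 440 + 155*(64*2) = 440 + 155*128 = 440 + 19840 = 20280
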